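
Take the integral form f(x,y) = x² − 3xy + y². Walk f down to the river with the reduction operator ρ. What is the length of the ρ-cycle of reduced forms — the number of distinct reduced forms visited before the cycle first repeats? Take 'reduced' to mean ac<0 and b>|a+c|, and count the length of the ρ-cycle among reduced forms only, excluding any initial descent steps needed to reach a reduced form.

D = 5, ⌊√D⌋ = 2
descent: ρ → (1,1,-1)  [lands on river]
river: ρ → (-1,1,1)
ρ-cycle length = 2 (tail of 1 descent step not counted)

2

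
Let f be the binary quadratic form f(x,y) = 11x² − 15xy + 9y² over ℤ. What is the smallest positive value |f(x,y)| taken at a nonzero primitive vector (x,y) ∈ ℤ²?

translate: b→7 (≡-15 mod 22), so (11,-15,9)→(11,7,5)
flip: (11,7,5)→(5,-7,11)
translate: b→3 (≡-7 mod 10), so (5,-7,11)→(5,3,9)
reduced (well bottom): (5,3,9) with a≤c, −a<b≤a
well minimum = a = 5

5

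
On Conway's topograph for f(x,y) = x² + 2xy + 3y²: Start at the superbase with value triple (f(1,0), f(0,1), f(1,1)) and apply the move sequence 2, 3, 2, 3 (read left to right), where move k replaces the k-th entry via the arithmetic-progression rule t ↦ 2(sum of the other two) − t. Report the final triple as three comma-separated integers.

start (1,3,6) = (f(1,0),f(0,1),f(1,1))
replace slot 2: 2·(1+6) − 3 = 11 → (1,11,6)
replace slot 3: 2·(1+11) − 6 = 18 → (1,11,18)
replace slot 2: 2·(1+18) − 11 = 27 → (1,27,18)
replace slot 3: 2·(1+27) − 18 = 38 → (1,27,38)

1,27,38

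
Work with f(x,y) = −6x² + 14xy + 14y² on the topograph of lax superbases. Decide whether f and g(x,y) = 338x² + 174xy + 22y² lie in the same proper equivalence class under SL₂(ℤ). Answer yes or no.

D₁ = 532, D₂ = 532
river cycle of f (length 4): (14, 14, -6), (-6, 22, 2), (2, 22, -6), (-6, 14, 14)
river cycle of g (length 4): (-6, 22, 2), (2, 22, -6), (-6, 14, 14), (14, 14, -6)
cycles coincide ⇒ equivalent

yes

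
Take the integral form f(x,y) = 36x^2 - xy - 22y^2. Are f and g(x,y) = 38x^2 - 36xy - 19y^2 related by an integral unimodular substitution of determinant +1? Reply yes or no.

D₁ = 3169, D₂ = 4184
discriminants differ ⇒ not SL₂(ℤ)-equivalent

no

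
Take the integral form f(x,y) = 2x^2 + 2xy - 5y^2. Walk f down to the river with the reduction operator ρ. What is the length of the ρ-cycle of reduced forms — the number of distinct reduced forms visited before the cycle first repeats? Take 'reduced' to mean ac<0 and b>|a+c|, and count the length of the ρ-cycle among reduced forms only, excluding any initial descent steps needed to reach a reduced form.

D = 44, ⌊√D⌋ = 6
descent: ρ → (-5,-2,2)
descent: ρ → (2,6,-1)  [lands on river]
river: ρ → (-1,6,2)
ρ-cycle length = 2 (tail of 2 descent steps not counted)

2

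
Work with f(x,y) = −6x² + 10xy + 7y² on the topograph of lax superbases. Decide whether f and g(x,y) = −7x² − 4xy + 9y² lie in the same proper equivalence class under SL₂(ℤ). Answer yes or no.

D₁ = 268, D₂ = 268
river cycle of f (length 10): (7, 4, -9), (-9, 14, 2), (2, 14, -9), (-9, 4, 7), (7, 10, -6), (-6, 14, 3), (3, 16, -1), (-1, 16, 3), (3, 14, -6), (-6, 10, 7)
river cycle of g (length 10): (9, 4, -7), (-7, 10, 6), (6, 14, -3), (-3, 16, 1), (1, 16, -3), (-3, 14, 6), (6, 10, -7), (-7, 4, 9), (9, 14, -2), (-2, 14, 9)
cycles differ ⇒ inequivalent

no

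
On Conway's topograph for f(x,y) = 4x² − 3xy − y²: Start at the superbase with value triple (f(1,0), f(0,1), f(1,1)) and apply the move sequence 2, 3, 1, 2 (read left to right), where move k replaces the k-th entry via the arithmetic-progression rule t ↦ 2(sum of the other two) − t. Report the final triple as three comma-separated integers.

start (4,-1,0) = (f(1,0),f(0,1),f(1,1))
replace slot 2: 2·(4+0) − (-1) = 9 → (4,9,0)
replace slot 3: 2·(4+9) − 0 = 26 → (4,9,26)
replace slot 1: 2·(9+26) − 4 = 66 → (66,9,26)
replace slot 2: 2·(66+26) − 9 = 175 → (66,175,26)

66,175,26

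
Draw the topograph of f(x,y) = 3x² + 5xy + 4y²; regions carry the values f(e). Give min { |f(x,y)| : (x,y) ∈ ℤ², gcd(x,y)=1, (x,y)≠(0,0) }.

translate: b→-1 (≡5 mod 6), so (3,5,4)→(3,-1,2)
flip: (3,-1,2)→(2,1,3)
reduced (well bottom): (2,1,3) with a≤c, −a<b≤a
well minimum = a = 2

2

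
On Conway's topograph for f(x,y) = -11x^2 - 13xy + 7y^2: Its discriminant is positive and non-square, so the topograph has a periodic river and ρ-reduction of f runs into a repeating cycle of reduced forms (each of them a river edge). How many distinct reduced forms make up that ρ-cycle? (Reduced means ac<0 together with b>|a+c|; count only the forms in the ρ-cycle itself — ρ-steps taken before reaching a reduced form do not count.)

D = 477, ⌊√D⌋ = 21
descent: ρ → (7,13,-11)  [lands on river]
river: ρ → (-11,9,9)
river: ρ → (9,9,-11)
river: ρ → (-11,13,7)
river: ρ → (7,15,-9)
river: ρ → (-9,21,1)
river: ρ → (1,21,-9)
river: ρ → (-9,15,7)
ρ-cycle length = 8 (tail of 1 descent step not counted)

8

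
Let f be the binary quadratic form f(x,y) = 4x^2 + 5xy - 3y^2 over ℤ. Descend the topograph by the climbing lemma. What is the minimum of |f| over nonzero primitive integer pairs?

river: ρ → (-3,7,2)
river: ρ → (2,5,-6)
river: ρ → (-6,7,1)
river: ρ → (1,7,-6)
river: ρ → (-6,5,2)
river: ρ → (2,7,-3)
river: ρ → (-3,5,4)
river: ρ → (4,3,-4)
river: ρ → (-4,5,3)
river: ρ → (3,7,-2)
river: ρ → (-2,5,6)
river: ρ → (6,7,-1)
river: ρ → (-1,7,6)
river: ρ → (6,5,-2)
river: ρ → (-2,7,3)
river: ρ → (3,5,-4)
river: ρ → (-4,3,4)
river: ρ → (4,5,-3)
closes: descent 0, river 18
min |a| on river = 1

1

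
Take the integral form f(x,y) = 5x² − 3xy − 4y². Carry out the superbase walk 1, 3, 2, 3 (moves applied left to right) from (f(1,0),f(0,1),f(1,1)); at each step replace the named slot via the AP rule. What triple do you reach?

start (5,-4,-2) = (f(1,0),f(0,1),f(1,1))
replace slot 1: 2·((-4)+(-2)) − 5 = -17 → (-17,-4,-2)
replace slot 3: 2·((-17)+(-4)) − (-2) = -40 → (-17,-4,-40)
replace slot 2: 2·((-17)+(-40)) − (-4) = -110 → (-17,-110,-40)
replace slot 3: 2·((-17)+(-110)) − (-40) = -214 → (-17,-110,-214)

-17,-110,-214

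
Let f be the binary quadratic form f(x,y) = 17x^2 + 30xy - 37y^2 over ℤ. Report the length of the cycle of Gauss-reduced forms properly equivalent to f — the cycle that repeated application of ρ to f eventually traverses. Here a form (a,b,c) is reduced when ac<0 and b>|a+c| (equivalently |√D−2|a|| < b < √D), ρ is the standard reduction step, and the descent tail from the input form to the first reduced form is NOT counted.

D = 3416, ⌊√D⌋ = 58
river: ρ → (-37,44,10)
river: ρ → (10,56,-7)
river: ρ → (-7,56,10)
river: ρ → (10,44,-37)
river: ρ → (-37,30,17)
river: ρ → (17,38,-29)
river: ρ → (-29,20,26)
river: ρ → (26,32,-23)
river: ρ → (-23,14,35)
river: ρ → (35,56,-2)
river: ρ → (-2,56,35)
river: ρ → (35,14,-23)
river: ρ → (-23,32,26)
river: ρ → (26,20,-29)
river: ρ → (-29,38,17)
river: ρ → (17,30,-37)
ρ-cycle length = 16 (tail of 0 descent steps not counted)

16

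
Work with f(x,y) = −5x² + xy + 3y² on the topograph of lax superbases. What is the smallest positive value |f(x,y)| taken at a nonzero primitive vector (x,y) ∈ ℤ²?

descent: ρ → (3,5,-3)  [lands on river]
river: ρ → (-3,7,1)
river: ρ → (1,7,-3)
river: ρ → (-3,5,3)
river: ρ → (3,7,-1)
river: ρ → (-1,7,3)
closes: descent 1, river 6
min |a| on river = 1

1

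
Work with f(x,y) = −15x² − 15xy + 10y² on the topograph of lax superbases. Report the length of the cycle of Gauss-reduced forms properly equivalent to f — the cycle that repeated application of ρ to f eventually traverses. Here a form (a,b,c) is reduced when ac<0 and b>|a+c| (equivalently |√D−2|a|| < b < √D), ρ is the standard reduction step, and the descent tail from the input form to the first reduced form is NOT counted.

D = 825, ⌊√D⌋ = 28
descent: ρ → (10,15,-15)  [lands on river]
river: ρ → (-15,15,10)
river: ρ → (10,25,-5)
river: ρ → (-5,25,10)
ρ-cycle length = 4 (tail of 1 descent step not counted)

4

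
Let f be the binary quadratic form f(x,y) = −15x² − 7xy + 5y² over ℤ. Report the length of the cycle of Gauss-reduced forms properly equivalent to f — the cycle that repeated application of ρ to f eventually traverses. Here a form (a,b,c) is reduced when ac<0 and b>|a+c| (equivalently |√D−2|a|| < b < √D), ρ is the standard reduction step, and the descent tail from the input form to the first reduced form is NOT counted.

D = 349, ⌊√D⌋ = 18
descent: ρ → (5,17,-3)  [lands on river]
river: ρ → (-3,13,15)
river: ρ → (15,17,-1)
river: ρ → (-1,17,15)
river: ρ → (15,13,-3)
river: ρ → (-3,17,5)
river: ρ → (5,13,-9)
river: ρ → (-9,5,9)
river: ρ → (9,13,-5)
river: ρ → (-5,17,3)
river: ρ → (3,13,-15)
river: ρ → (-15,17,1)
river: ρ → (1,17,-15)
river: ρ → (-15,13,3)
river: ρ → (3,17,-5)
river: ρ → (-5,13,9)
river: ρ → (9,5,-9)
river: ρ → (-9,13,5)
ρ-cycle length = 18 (tail of 1 descent step not counted)

18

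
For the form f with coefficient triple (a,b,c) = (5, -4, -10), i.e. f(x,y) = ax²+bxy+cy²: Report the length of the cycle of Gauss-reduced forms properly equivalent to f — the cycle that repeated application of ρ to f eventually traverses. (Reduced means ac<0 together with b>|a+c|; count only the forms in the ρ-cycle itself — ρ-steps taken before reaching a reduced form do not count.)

D = 216, ⌊√D⌋ = 14
descent: ρ → (-10,4,5)
descent: ρ → (5,6,-9)  [lands on river]
river: ρ → (-9,12,2)
river: ρ → (2,12,-9)
river: ρ → (-9,6,5)
river: ρ → (5,14,-1)
river: ρ → (-1,14,5)
ρ-cycle length = 6 (tail of 2 descent steps not counted)

6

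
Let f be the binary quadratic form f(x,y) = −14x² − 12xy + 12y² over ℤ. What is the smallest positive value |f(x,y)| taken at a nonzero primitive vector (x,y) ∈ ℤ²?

descent: ρ → (12,12,-14)  [lands on river]
river: ρ → (-14,16,10)
river: ρ → (10,24,-6)
river: ρ → (-6,24,10)
river: ρ → (10,16,-14)
river: ρ → (-14,12,12)
closes: descent 1, river 6
min |a| on river = 6

6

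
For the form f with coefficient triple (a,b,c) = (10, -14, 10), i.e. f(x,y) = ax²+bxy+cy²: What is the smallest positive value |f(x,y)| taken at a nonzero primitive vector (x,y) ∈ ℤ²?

translate: b→6 (≡-14 mod 20), so (10,-14,10)→(10,6,6)
flip: (10,6,6)→(6,-6,10)
translate: b→6 (≡-6 mod 12), so (6,-6,10)→(6,6,10)
reduced (well bottom): (6,6,10) with a≤c, −a<b≤a
well minimum = a = 6

6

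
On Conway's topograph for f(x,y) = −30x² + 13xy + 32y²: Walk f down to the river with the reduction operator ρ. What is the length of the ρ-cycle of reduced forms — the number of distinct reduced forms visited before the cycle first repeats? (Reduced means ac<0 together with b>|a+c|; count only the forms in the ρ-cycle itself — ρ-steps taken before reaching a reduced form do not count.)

D = 4009, ⌊√D⌋ = 63
river: ρ → (32,51,-11)
river: ρ → (-11,59,12)
river: ρ → (12,61,-6)
river: ρ → (-6,59,22)
river: ρ → (22,29,-36)
river: ρ → (-36,43,15)
river: ρ → (15,47,-30)
river: ρ → (-30,13,32)
ρ-cycle length = 8 (tail of 0 descent steps not counted)

8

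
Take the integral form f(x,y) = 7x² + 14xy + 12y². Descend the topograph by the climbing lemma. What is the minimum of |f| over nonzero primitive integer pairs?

translate: b→0 (≡14 mod 14), so (7,14,12)→(7,0,5)
flip: (7,0,5)→(5,0,7)
reduced (well bottom): (5,0,7) with a≤c, −a<b≤a
well minimum = a = 5

5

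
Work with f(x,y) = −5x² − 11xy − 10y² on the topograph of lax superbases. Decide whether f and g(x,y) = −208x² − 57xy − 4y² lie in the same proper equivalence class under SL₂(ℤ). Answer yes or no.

D₁ = -79, D₂ = -79
f is negative-definite; reduce −f:
−f: translate: b→1 (≡11 mod 10), so (5,11,10)→(5,1,4)
−f: flip: (5,1,4)→(4,-1,5)
−f: reduced (well bottom): (4,-1,5) with a≤c, −a<b≤a
flip sign back: reduced form of f is (-4,1,-5)
g is negative-definite; reduce −g:
−g: flip: (208,57,4)→(4,-57,208)
−g: translate: b→-1 (≡-57 mod 8), so (4,-57,208)→(4,-1,5)
−g: reduced (well bottom): (4,-1,5) with a≤c, −a<b≤a
flip sign back: reduced form of g is (-4,1,-5)
reduced forms (-4, 1, -5) vs (-4, 1, -5) ⇒ equivalent

yes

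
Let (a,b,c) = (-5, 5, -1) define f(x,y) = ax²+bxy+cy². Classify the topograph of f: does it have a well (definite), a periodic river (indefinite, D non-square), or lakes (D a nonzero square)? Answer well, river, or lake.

D = b²−4ac = 5² − 4·(-5)·(-1) = 5
D > 0 non-square ⇒ indefinite ⇒ periodic river

river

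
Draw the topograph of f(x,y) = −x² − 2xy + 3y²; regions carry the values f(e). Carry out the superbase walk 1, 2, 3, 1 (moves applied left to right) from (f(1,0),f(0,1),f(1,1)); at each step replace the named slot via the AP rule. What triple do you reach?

start (-1,3,0) = (f(1,0),f(0,1),f(1,1))
replace slot 1: 2·(3+0) − (-1) = 7 → (7,3,0)
replace slot 2: 2·(7+0) − 3 = 11 → (7,11,0)
replace slot 3: 2·(7+11) − 0 = 36 → (7,11,36)
replace slot 1: 2·(11+36) − 7 = 87 → (87,11,36)

87,11,36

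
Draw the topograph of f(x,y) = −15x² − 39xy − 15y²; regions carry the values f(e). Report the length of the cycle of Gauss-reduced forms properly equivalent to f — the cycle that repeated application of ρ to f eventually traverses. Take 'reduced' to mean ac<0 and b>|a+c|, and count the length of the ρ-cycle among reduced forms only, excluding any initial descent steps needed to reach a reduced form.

D = 621, ⌊√D⌋ = 24
descent: ρ → (-15,9,9)  [lands on river]
river: ρ → (9,9,-15)
river: ρ → (-15,21,3)
river: ρ → (3,21,-15)
ρ-cycle length = 4 (tail of 1 descent step not counted)

4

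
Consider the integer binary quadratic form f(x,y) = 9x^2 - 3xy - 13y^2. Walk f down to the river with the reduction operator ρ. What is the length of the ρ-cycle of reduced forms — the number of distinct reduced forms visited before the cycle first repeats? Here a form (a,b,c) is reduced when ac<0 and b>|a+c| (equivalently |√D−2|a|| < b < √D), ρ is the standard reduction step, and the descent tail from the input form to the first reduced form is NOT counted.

D = 477, ⌊√D⌋ = 21
descent: ρ → (-13,3,9)
descent: ρ → (9,15,-7)  [lands on river]
river: ρ → (-7,13,11)
river: ρ → (11,9,-9)
river: ρ → (-9,9,11)
river: ρ → (11,13,-7)
river: ρ → (-7,15,9)
river: ρ → (9,21,-1)
river: ρ → (-1,21,9)
ρ-cycle length = 8 (tail of 2 descent steps not counted)

8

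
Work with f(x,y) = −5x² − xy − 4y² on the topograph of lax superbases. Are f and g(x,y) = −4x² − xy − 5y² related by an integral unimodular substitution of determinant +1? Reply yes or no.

D₁ = -79, D₂ = -79
f is negative-definite; reduce −f:
−f: flip: (5,1,4)→(4,-1,5)
−f: reduced (well bottom): (4,-1,5) with a≤c, −a<b≤a
flip sign back: reduced form of f is (-4,1,-5)
g is negative-definite; reduce −g:
−g: reduced (well bottom): (4,1,5) with a≤c, −a<b≤a
flip sign back: reduced form of g is (-4,-1,-5)
reduced forms (-4, 1, -5) vs (-4, -1, -5) ⇒ inequivalent

no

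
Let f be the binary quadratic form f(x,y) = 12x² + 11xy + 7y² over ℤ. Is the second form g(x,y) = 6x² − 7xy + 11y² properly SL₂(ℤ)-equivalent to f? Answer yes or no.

D₁ = -215, D₂ = -215
f: flip: (12,11,7)→(7,-11,12)
f: translate: b→3 (≡-11 mod 14), so (7,-11,12)→(7,3,8)
f: reduced (well bottom): (7,3,8) with a≤c, −a<b≤a
g: translate: b→5 (≡-7 mod 12), so (6,-7,11)→(6,5,10)
g: reduced (well bottom): (6,5,10) with a≤c, −a<b≤a
reduced forms (7, 3, 8) vs (6, 5, 10) ⇒ inequivalent

no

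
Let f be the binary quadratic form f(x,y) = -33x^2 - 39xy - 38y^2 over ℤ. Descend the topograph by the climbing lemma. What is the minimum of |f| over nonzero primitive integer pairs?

translate: b→-27 (≡39 mod 66), so (33,39,38)→(33,-27,32)
flip: (33,-27,32)→(32,27,33)
reduced (well bottom): (32,27,33) with a≤c, −a<b≤a
well minimum |f| = |-32| = 32 (negative-definite)

32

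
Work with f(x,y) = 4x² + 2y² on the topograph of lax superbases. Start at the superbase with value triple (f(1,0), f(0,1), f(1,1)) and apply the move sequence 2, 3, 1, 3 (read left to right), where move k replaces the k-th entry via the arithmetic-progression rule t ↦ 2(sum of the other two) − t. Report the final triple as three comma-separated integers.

start (4,2,6) = (f(1,0),f(0,1),f(1,1))
replace slot 2: 2·(4+6) − 2 = 18 → (4,18,6)
replace slot 3: 2·(4+18) − 6 = 38 → (4,18,38)
replace slot 1: 2·(18+38) − 4 = 108 → (108,18,38)
replace slot 3: 2·(108+18) − 38 = 214 → (108,18,214)

108,18,214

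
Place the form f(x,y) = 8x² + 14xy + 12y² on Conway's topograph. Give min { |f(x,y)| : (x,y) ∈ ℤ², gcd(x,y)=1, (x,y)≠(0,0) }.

translate: b→-2 (≡14 mod 16), so (8,14,12)→(8,-2,6)
flip: (8,-2,6)→(6,2,8)
reduced (well bottom): (6,2,8) with a≤c, −a<b≤a
well minimum = a = 6

6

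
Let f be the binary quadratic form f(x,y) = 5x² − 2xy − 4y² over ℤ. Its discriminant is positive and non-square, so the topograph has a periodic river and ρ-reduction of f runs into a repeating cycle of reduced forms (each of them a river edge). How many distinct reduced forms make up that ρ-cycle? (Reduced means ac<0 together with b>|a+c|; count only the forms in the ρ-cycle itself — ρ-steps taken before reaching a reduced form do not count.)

D = 84, ⌊√D⌋ = 9
descent: ρ → (-4,2,5)  [lands on river]
river: ρ → (5,8,-1)
river: ρ → (-1,8,5)
river: ρ → (5,2,-4)
river: ρ → (-4,6,3)
river: ρ → (3,6,-4)
ρ-cycle length = 6 (tail of 1 descent step not counted)

6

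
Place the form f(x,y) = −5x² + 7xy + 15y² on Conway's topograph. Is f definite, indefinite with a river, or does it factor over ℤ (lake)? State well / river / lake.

D = b²−4ac = 7² − 4·(-5)·15 = 349
D > 0 non-square ⇒ indefinite ⇒ periodic river

river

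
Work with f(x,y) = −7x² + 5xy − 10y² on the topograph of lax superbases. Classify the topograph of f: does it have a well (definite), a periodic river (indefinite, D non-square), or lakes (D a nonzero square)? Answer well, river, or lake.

D = b²−4ac = 5² − 4·(-7)·(-10) = -255
D < 0 ⇒ definite ⇒ every region one sign ⇒ single well

well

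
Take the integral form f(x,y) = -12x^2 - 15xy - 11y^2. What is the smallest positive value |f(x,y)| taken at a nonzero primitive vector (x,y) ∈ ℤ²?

translate: b→-9 (≡15 mod 24), so (12,15,11)→(12,-9,8)
flip: (12,-9,8)→(8,9,12)
translate: b→-7 (≡9 mod 16), so (8,9,12)→(8,-7,11)
reduced (well bottom): (8,-7,11) with a≤c, −a<b≤a
well minimum |f| = |-8| = 8 (negative-definite)

8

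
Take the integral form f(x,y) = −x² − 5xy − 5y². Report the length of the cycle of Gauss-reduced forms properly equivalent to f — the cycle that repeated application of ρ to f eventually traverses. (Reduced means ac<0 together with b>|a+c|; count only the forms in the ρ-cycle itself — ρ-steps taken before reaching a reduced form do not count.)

D = 5, ⌊√D⌋ = 2
descent: ρ → (-5,5,-1)
descent: ρ → (-1,1,1)  [lands on river]
river: ρ → (1,1,-1)
ρ-cycle length = 2 (tail of 2 descent steps not counted)

2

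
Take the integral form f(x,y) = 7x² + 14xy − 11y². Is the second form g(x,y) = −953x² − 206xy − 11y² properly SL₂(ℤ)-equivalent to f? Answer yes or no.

D₁ = 504, D₂ = 504
river cycle of f (length 10): (-11, 8, 10), (10, 12, -9), (-9, 6, 13), (13, 20, -2), (-2, 20, 13), (13, 6, -9), (-9, 12, 10), (10, 8, -11), (-11, 14, 7), (7, 14, -11)
river cycle of g (length 10): (-11, 8, 10), (10, 12, -9), (-9, 6, 13), (13, 20, -2), (-2, 20, 13), (13, 6, -9), (-9, 12, 10), (10, 8, -11), (-11, 14, 7), (7, 14, -11)
cycles coincide ⇒ equivalent

yes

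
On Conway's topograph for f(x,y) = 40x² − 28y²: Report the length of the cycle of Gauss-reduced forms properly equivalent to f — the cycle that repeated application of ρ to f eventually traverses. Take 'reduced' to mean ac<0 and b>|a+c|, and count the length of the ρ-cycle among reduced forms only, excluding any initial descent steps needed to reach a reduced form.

D = 4480, ⌊√D⌋ = 66
descent: ρ → (-28,56,12)  [lands on river]
river: ρ → (12,64,-8)
river: ρ → (-8,64,12)
river: ρ → (12,56,-28)
ρ-cycle length = 4 (tail of 1 descent step not counted)

4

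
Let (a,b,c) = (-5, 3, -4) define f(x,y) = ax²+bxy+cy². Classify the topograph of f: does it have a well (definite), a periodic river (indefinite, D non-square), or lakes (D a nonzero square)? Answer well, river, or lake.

D = b²−4ac = 3² − 4·(-5)·(-4) = -71
D < 0 ⇒ definite ⇒ every region one sign ⇒ single well

well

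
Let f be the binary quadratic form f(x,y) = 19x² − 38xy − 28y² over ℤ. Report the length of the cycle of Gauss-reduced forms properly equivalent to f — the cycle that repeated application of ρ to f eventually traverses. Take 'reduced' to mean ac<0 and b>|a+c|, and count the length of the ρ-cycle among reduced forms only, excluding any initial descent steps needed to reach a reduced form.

D = 3572, ⌊√D⌋ = 59
descent: ρ → (-28,38,19)  [lands on river]
river: ρ → (19,38,-28)
river: ρ → (-28,18,29)
river: ρ → (29,40,-17)
river: ρ → (-17,28,41)
river: ρ → (41,54,-4)
river: ρ → (-4,58,13)
river: ρ → (13,46,-28)
river: ρ → (-28,10,31)
river: ρ → (31,52,-7)
river: ρ → (-7,46,52)
river: ρ → (52,58,-1)
river: ρ → (-1,58,52)
river: ρ → (52,46,-7)
river: ρ → (-7,52,31)
river: ρ → (31,10,-28)
river: ρ → (-28,46,13)
river: ρ → (13,58,-4)
river: ρ → (-4,54,41)
river: ρ → (41,28,-17)
river: ρ → (-17,40,29)
river: ρ → (29,18,-28)
ρ-cycle length = 22 (tail of 1 descent step not counted)

22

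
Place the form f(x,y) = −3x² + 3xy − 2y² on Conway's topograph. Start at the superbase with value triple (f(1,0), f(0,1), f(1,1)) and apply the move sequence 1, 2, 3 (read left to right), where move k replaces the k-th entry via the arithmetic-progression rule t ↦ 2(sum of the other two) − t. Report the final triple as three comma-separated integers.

start (-3,-2,-2) = (f(1,0),f(0,1),f(1,1))
replace slot 1: 2·((-2)+(-2)) − (-3) = -5 → (-5,-2,-2)
replace slot 2: 2·((-5)+(-2)) − (-2) = -12 → (-5,-12,-2)
replace slot 3: 2·((-5)+(-12)) − (-2) = -32 → (-5,-12,-32)

-5,-12,-32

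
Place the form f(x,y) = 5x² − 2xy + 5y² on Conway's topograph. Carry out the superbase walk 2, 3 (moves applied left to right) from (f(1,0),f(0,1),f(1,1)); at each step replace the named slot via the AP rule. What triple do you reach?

start (5,5,8) = (f(1,0),f(0,1),f(1,1))
replace slot 2: 2·(5+8) − 5 = 21 → (5,21,8)
replace slot 3: 2·(5+21) − 8 = 44 → (5,21,44)

5,21,44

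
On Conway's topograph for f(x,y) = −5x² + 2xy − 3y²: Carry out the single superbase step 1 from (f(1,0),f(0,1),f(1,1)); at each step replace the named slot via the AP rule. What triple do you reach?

start (-5,-3,-6) = (f(1,0),f(0,1),f(1,1))
replace slot 1: 2·((-3)+(-6)) − (-5) = -13 → (-13,-3,-6)

-13,-3,-6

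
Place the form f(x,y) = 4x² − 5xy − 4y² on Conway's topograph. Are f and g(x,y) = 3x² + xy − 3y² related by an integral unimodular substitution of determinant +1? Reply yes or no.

D₁ = 89, D₂ = 37
discriminants differ ⇒ not SL₂(ℤ)-equivalent

no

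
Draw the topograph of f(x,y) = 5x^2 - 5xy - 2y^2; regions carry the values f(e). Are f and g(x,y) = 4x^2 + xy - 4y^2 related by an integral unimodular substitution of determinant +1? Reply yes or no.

D₁ = 65, D₂ = 65
river cycle of f (length 6): (-2, 5, 5), (5, 5, -2), (-2, 7, 2), (2, 5, -5), (-5, 5, 2), (2, 7, -2)
river cycle of g (length 6): (-4, 7, 1), (1, 7, -4), (-4, 1, 4), (4, 7, -1), (-1, 7, 4), (4, 1, -4)
cycles differ ⇒ inequivalent

no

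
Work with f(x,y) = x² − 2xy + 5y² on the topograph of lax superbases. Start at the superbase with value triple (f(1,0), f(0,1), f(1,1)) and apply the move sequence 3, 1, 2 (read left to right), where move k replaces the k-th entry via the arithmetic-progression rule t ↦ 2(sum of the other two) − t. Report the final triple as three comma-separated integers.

start (1,5,4) = (f(1,0),f(0,1),f(1,1))
replace slot 3: 2·(1+5) − 4 = 8 → (1,5,8)
replace slot 1: 2·(5+8) − 1 = 25 → (25,5,8)
replace slot 2: 2·(25+8) − 5 = 61 → (25,61,8)

25,61,8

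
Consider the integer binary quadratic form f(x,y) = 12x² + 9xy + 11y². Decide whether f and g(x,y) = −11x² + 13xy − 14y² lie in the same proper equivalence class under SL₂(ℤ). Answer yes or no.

D₁ = -447, D₂ = -447
f: flip: (12,9,11)→(11,-9,12)
f: reduced (well bottom): (11,-9,12) with a≤c, −a<b≤a
g is negative-definite; reduce −g:
−g: translate: b→9 (≡-13 mod 22), so (11,-13,14)→(11,9,12)
−g: reduced (well bottom): (11,9,12) with a≤c, −a<b≤a
flip sign back: reduced form of g is (-11,-9,-12)
reduced forms (11, -9, 12) vs (-11, -9, -12) ⇒ inequivalent

no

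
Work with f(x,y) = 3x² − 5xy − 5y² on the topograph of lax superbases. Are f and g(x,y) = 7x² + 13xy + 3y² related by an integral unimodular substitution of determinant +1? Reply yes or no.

D₁ = 85, D₂ = 85
river cycle of f (length 6): (-5, 5, 3), (3, 7, -3), (-3, 5, 5), (5, 5, -3), (-3, 7, 3), (3, 5, -5)
river cycle of g (length 6): (3, 5, -5), (-5, 5, 3), (3, 7, -3), (-3, 5, 5), (5, 5, -3), (-3, 7, 3)
cycles coincide ⇒ equivalent

yes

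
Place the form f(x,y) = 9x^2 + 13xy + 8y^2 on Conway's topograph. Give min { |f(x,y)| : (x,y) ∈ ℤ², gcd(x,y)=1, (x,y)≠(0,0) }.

translate: b→-5 (≡13 mod 18), so (9,13,8)→(9,-5,4)
flip: (9,-5,4)→(4,5,9)
translate: b→-3 (≡5 mod 8), so (4,5,9)→(4,-3,8)
reduced (well bottom): (4,-3,8) with a≤c, −a<b≤a
well minimum = a = 4

4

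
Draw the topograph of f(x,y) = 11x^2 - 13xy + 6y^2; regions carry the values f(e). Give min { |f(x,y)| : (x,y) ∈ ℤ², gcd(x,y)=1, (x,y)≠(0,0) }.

translate: b→9 (≡-13 mod 22), so (11,-13,6)→(11,9,4)
flip: (11,9,4)→(4,-9,11)
translate: b→-1 (≡-9 mod 8), so (4,-9,11)→(4,-1,6)
reduced (well bottom): (4,-1,6) with a≤c, −a<b≤a
well minimum = a = 4

4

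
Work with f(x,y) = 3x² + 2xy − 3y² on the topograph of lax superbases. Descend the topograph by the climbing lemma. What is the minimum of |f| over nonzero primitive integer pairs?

river: ρ → (-3,4,2)
river: ρ → (2,4,-3)
river: ρ → (-3,2,3)
river: ρ → (3,4,-2)
river: ρ → (-2,4,3)
river: ρ → (3,2,-3)
closes: descent 0, river 6
min |a| on river = 2

2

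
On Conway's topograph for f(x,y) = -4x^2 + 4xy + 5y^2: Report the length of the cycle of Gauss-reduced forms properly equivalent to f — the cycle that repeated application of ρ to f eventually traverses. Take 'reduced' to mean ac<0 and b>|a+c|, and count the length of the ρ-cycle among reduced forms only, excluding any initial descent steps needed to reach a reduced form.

D = 96, ⌊√D⌋ = 9
river: ρ → (5,6,-3)
river: ρ → (-3,6,5)
river: ρ → (5,4,-4)
river: ρ → (-4,4,5)
ρ-cycle length = 4 (tail of 0 descent steps not counted)

4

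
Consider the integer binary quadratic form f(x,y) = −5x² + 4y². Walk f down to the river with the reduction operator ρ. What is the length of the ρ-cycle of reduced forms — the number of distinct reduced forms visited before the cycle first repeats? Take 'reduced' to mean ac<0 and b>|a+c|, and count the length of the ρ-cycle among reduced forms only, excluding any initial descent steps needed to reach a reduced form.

D = 80, ⌊√D⌋ = 8
descent: ρ → (4,8,-1)  [lands on river]
river: ρ → (-1,8,4)
ρ-cycle length = 2 (tail of 1 descent step not counted)

2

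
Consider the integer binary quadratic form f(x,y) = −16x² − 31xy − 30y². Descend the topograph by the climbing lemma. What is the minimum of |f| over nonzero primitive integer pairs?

translate: b→-1 (≡31 mod 32), so (16,31,30)→(16,-1,15)
flip: (16,-1,15)→(15,1,16)
reduced (well bottom): (15,1,16) with a≤c, −a<b≤a
well minimum |f| = |-15| = 15 (negative-definite)

15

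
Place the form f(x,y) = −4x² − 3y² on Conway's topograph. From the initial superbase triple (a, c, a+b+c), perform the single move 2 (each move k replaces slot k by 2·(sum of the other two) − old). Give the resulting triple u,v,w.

start (-4,-3,-7) = (f(1,0),f(0,1),f(1,1))
replace slot 2: 2·((-4)+(-7)) − (-3) = -19 → (-4,-19,-7)

-4,-19,-7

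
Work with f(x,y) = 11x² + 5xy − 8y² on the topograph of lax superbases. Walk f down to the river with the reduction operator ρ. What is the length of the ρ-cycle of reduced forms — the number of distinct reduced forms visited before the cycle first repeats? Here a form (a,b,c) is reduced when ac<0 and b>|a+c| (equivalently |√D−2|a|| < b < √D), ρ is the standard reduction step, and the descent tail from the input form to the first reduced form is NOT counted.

D = 377, ⌊√D⌋ = 19
river: ρ → (-8,11,8)
river: ρ → (8,5,-11)
river: ρ → (-11,17,2)
river: ρ → (2,19,-2)
river: ρ → (-2,17,11)
river: ρ → (11,5,-8)
ρ-cycle length = 6 (tail of 0 descent steps not counted)

6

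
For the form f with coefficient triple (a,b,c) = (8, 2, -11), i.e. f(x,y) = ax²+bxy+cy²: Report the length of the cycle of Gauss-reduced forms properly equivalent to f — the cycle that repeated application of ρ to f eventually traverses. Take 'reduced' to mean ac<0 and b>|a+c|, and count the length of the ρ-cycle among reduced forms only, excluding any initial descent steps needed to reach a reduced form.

D = 356, ⌊√D⌋ = 18
descent: ρ → (-11,-2,8)
descent: ρ → (8,18,-1)  [lands on river]
river: ρ → (-1,18,8)
river: ρ → (8,14,-5)
river: ρ → (-5,16,5)
river: ρ → (5,14,-8)
river: ρ → (-8,18,1)
river: ρ → (1,18,-8)
river: ρ → (-8,14,5)
river: ρ → (5,16,-5)
river: ρ → (-5,14,8)
ρ-cycle length = 10 (tail of 2 descent steps not counted)

10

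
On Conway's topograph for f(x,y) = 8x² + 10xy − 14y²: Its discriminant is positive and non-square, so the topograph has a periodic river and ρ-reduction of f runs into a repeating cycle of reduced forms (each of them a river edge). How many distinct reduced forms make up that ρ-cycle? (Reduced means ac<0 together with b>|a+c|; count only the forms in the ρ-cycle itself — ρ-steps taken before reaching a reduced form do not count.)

D = 548, ⌊√D⌋ = 23
river: ρ → (-14,18,4)
river: ρ → (4,22,-4)
river: ρ → (-4,18,14)
river: ρ → (14,10,-8)
river: ρ → (-8,22,2)
river: ρ → (2,22,-8)
river: ρ → (-8,10,14)
river: ρ → (14,18,-4)
river: ρ → (-4,22,4)
river: ρ → (4,18,-14)
river: ρ → (-14,10,8)
river: ρ → (8,22,-2)
river: ρ → (-2,22,8)
river: ρ → (8,10,-14)
ρ-cycle length = 14 (tail of 0 descent steps not counted)

14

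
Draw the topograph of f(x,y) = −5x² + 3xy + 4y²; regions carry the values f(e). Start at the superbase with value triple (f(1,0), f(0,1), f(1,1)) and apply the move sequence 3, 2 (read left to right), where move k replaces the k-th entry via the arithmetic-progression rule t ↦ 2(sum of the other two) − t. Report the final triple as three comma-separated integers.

start (-5,4,2) = (f(1,0),f(0,1),f(1,1))
replace slot 3: 2·((-5)+4) − 2 = -4 → (-5,4,-4)
replace slot 2: 2·((-5)+(-4)) − 4 = -22 → (-5,-22,-4)

-5,-22,-4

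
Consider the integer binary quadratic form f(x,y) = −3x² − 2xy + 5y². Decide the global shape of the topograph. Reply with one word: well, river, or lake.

D = b²−4ac = (-2)² − 4·(-3)·5 = 64
D = 8² is a perfect square ⇒ form factors over ℤ ⇒ lakes

lake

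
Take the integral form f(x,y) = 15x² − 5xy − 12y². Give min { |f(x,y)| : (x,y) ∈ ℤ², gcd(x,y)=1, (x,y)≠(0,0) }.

descent: ρ → (-12,5,15)  [lands on river]
river: ρ → (15,25,-2)
river: ρ → (-2,27,2)
river: ρ → (2,25,-15)
river: ρ → (-15,5,12)
river: ρ → (12,19,-8)
river: ρ → (-8,13,18)
river: ρ → (18,23,-3)
river: ρ → (-3,25,10)
river: ρ → (10,15,-13)
river: ρ → (-13,11,12)
river: ρ → (12,13,-12)
river: ρ → (-12,11,13)
river: ρ → (13,15,-10)
river: ρ → (-10,25,3)
river: ρ → (3,23,-18)
river: ρ → (-18,13,8)
river: ρ → (8,19,-12)
closes: descent 1, river 18
min |a| on river = 2

2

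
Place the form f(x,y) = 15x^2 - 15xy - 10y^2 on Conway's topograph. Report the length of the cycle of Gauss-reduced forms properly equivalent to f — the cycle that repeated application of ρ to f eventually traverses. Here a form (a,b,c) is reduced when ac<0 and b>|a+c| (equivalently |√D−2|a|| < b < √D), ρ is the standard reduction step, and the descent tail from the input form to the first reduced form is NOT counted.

D = 825, ⌊√D⌋ = 28
descent: ρ → (-10,15,15)  [lands on river]
river: ρ → (15,15,-10)
river: ρ → (-10,25,5)
river: ρ → (5,25,-10)
ρ-cycle length = 4 (tail of 1 descent step not counted)

4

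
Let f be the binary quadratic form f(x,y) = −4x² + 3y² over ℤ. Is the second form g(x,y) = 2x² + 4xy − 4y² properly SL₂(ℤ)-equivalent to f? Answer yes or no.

D₁ = 48, D₂ = 48
river cycle of f (length 2): (3, 6, -1), (-1, 6, 3)
river cycle of g (length 2): (-4, 4, 2), (2, 4, -4)
cycles differ ⇒ inequivalent

no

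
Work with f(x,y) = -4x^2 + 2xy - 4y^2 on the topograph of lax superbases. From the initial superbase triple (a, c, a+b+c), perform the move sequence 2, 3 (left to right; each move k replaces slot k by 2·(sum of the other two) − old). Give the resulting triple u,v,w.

start (-4,-4,-6) = (f(1,0),f(0,1),f(1,1))
replace slot 2: 2·((-4)+(-6)) − (-4) = -16 → (-4,-16,-6)
replace slot 3: 2·((-4)+(-16)) − (-6) = -34 → (-4,-16,-34)

-4,-16,-34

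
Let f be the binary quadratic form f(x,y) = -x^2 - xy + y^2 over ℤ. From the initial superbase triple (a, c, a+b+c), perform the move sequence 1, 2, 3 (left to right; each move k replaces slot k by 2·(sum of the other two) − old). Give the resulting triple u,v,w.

start (-1,1,-1) = (f(1,0),f(0,1),f(1,1))
replace slot 1: 2·(1+(-1)) − (-1) = 1 → (1,1,-1)
replace slot 2: 2·(1+(-1)) − 1 = -1 → (1,-1,-1)
replace slot 3: 2·(1+(-1)) − (-1) = 1 → (1,-1,1)

1,-1,1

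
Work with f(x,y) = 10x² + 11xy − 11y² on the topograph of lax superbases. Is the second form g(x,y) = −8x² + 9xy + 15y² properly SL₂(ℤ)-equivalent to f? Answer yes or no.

D₁ = 561, D₂ = 561
river cycle of f (length 16): (-11, 11, 10), (10, 9, -12), (-12, 15, 7), (7, 13, -14), (-14, 15, 6), (6, 21, -5), (-5, 19, 10), (10, 21, -3), (-3, 21, 10), (10, 19, -5), … (6 more)
river cycle of g (length 10): (15, 21, -2), (-2, 23, 4), (4, 17, -17), (-17, 17, 4), (4, 23, -2), (-2, 21, 15), (15, 9, -8), (-8, 23, 1), (1, 23, -8), (-8, 9, 15)
cycles differ ⇒ inequivalent

no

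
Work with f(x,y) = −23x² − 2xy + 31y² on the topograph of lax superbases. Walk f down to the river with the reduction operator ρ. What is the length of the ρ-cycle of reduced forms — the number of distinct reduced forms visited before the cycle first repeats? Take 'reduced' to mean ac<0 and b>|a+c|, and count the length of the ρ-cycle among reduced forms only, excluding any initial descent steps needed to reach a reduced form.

D = 2856, ⌊√D⌋ = 53
descent: ρ → (31,2,-23)
descent: ρ → (-23,44,10)  [lands on river]
river: ρ → (10,36,-39)
river: ρ → (-39,42,7)
river: ρ → (7,42,-39)
river: ρ → (-39,36,10)
river: ρ → (10,44,-23)
river: ρ → (-23,48,6)
river: ρ → (6,48,-23)
ρ-cycle length = 8 (tail of 2 descent steps not counted)

8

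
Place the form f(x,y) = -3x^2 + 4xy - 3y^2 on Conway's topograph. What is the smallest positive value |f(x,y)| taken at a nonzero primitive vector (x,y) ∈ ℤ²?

translate: b→2 (≡-4 mod 6), so (3,-4,3)→(3,2,2)
flip: (3,2,2)→(2,-2,3)
translate: b→2 (≡-2 mod 4), so (2,-2,3)→(2,2,3)
reduced (well bottom): (2,2,3) with a≤c, −a<b≤a
well minimum |f| = |-2| = 2 (negative-definite)

2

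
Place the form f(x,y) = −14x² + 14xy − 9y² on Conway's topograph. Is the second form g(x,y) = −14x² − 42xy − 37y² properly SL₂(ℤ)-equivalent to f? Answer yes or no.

D₁ = -308, D₂ = -308
f is negative-definite; reduce −f:
−f: translate: b→14 (≡-14 mod 28), so (14,-14,9)→(14,14,9)
−f: flip: (14,14,9)→(9,-14,14)
−f: translate: b→4 (≡-14 mod 18), so (9,-14,14)→(9,4,9)
−f: reduced (well bottom): (9,4,9) with a≤c, −a<b≤a
flip sign back: reduced form of f is (-9,-4,-9)
g is negative-definite; reduce −g:
−g: translate: b→14 (≡42 mod 28), so (14,42,37)→(14,14,9)
−g: flip: (14,14,9)→(9,-14,14)
−g: translate: b→4 (≡-14 mod 18), so (9,-14,14)→(9,4,9)
−g: reduced (well bottom): (9,4,9) with a≤c, −a<b≤a
flip sign back: reduced form of g is (-9,-4,-9)
reduced forms (-9, -4, -9) vs (-9, -4, -9) ⇒ equivalent

yes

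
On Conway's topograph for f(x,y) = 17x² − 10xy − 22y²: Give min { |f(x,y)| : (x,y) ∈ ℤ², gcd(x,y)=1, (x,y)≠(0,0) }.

descent: ρ → (-22,10,17)  [lands on river]
river: ρ → (17,24,-15)
river: ρ → (-15,36,5)
river: ρ → (5,34,-22)
closes: descent 1, river 4
min |a| on river = 5

5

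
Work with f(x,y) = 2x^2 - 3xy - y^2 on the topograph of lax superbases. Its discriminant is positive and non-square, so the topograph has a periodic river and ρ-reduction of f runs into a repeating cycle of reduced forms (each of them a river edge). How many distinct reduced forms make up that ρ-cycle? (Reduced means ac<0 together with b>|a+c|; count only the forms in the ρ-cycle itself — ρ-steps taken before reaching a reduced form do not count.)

D = 17, ⌊√D⌋ = 4
descent: ρ → (-1,3,2)  [lands on river]
river: ρ → (2,1,-2)
river: ρ → (-2,3,1)
river: ρ → (1,3,-2)
river: ρ → (-2,1,2)
river: ρ → (2,3,-1)
ρ-cycle length = 6 (tail of 1 descent step not counted)

6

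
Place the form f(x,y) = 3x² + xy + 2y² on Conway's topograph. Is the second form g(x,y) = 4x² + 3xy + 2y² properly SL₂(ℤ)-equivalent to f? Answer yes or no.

D₁ = -23, D₂ = -23
f: flip: (3,1,2)→(2,-1,3)
f: reduced (well bottom): (2,-1,3) with a≤c, −a<b≤a
g: flip: (4,3,2)→(2,-3,4)
g: translate: b→1 (≡-3 mod 4), so (2,-3,4)→(2,1,3)
g: reduced (well bottom): (2,1,3) with a≤c, −a<b≤a
reduced forms (2, -1, 3) vs (2, 1, 3) ⇒ inequivalent

no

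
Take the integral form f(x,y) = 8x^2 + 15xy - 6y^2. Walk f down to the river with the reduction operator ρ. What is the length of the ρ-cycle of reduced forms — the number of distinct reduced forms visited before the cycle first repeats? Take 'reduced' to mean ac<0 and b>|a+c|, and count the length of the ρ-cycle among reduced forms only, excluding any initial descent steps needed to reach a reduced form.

D = 417, ⌊√D⌋ = 20
river: ρ → (-6,9,14)
river: ρ → (14,19,-1)
river: ρ → (-1,19,14)
river: ρ → (14,9,-6)
river: ρ → (-6,15,8)
river: ρ → (8,17,-4)
river: ρ → (-4,15,12)
river: ρ → (12,9,-7)
river: ρ → (-7,19,2)
river: ρ → (2,17,-16)
river: ρ → (-16,15,3)
river: ρ → (3,15,-16)
river: ρ → (-16,17,2)
river: ρ → (2,19,-7)
river: ρ → (-7,9,12)
river: ρ → (12,15,-4)
river: ρ → (-4,17,8)
river: ρ → (8,15,-6)
ρ-cycle length = 18 (tail of 0 descent steps not counted)

18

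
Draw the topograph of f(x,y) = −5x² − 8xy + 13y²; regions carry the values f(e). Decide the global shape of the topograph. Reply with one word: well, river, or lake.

D = b²−4ac = (-8)² − 4·(-5)·13 = 324
D = 18² is a perfect square ⇒ form factors over ℤ ⇒ lakes

lake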